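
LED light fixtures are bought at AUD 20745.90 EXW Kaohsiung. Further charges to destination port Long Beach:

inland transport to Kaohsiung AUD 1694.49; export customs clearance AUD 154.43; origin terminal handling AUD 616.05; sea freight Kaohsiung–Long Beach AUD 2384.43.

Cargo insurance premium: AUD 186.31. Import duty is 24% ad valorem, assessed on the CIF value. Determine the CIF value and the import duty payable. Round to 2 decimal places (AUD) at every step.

CIF value: AUD 25781.61; import duty: AUD 6187.59

CIF = EXW price + pre-shipment costs + freight + insurance
CIF = 20745.90 + 1694.49 + 154.43 + 616.05 + 2384.43 + 186.31 = 25781.61
Import duty = 25781.61 × 24% = 6187.59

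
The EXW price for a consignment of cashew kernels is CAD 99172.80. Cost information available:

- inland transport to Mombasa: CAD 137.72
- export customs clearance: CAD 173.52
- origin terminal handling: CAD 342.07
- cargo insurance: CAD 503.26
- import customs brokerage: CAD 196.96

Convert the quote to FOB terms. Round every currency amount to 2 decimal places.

FOB price: CAD 99826.11

Not relevant to the conversion: brokerage, insurance — on the buyer under both terms; not part of either seller's price.
From EXW to FOB, the seller additionally bears: inland to port, export clearance, origin terminal.
FOB price = 99172.80 + 137.72 + 173.52 + 342.07 = 99826.11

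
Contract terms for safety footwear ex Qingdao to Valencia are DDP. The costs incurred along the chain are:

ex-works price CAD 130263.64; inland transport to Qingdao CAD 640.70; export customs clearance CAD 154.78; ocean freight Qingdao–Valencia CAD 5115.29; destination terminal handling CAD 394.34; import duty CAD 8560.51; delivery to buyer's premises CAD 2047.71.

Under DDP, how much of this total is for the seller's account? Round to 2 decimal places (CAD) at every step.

DDP: the seller bears all costs including import duty.
Seller's account: goods 130263.64 + inland to port 640.70 + export clearance 154.78 + freight 5115.29 + destination terminal 394.34 + duty 8560.51 + delivery 2047.71 = 147176.97
Buyer's account: 0.00

Seller's account: CAD 147176.97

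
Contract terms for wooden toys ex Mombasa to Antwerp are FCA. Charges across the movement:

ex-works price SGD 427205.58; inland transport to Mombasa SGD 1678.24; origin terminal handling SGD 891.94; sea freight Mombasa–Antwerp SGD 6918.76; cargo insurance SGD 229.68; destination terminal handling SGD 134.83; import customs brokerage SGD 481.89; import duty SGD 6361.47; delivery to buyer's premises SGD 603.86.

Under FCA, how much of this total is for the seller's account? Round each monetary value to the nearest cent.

Seller's account: SGD 428883.82

FCA: the seller delivers export-cleared goods to the carrier; the buyer bears costs from that point.
Seller's account: goods 427205.58 + inland to port 1678.24 = 428883.82
Buyer's account: origin terminal 891.94 + freight 6918.76 + insurance 229.68 + destination terminal 134.83 + brokerage 481.89 + duty 6361.47 + delivery 603.86 = 15622.43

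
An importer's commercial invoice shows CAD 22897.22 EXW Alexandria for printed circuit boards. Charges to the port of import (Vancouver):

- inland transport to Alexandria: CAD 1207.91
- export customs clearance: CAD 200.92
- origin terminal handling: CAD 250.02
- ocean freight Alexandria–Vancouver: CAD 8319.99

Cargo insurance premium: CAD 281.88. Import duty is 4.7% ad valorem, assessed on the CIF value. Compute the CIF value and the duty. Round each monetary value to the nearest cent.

CIF value: CAD 33157.94; import duty: CAD 1558.42

CIF = EXW price + pre-shipment costs + freight + insurance
CIF = 22897.22 + 1207.91 + 200.92 + 250.02 + 8319.99 + 281.88 = 33157.94
Import duty = 33157.94 × 4.7% = 1558.42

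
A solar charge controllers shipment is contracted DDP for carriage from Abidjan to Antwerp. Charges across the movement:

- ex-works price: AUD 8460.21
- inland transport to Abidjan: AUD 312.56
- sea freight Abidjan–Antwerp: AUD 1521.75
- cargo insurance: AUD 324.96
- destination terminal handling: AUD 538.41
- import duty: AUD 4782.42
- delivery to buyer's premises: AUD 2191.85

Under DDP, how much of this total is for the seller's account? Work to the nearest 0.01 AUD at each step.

Seller's account: AUD 18132.16

DDP: the seller bears all costs including import duty.
Seller's account: goods 8460.21 + inland to port 312.56 + freight 1521.75 + insurance 324.96 + destination terminal 538.41 + duty 4782.42 + delivery 2191.85 = 18132.16
Buyer's account: 0.00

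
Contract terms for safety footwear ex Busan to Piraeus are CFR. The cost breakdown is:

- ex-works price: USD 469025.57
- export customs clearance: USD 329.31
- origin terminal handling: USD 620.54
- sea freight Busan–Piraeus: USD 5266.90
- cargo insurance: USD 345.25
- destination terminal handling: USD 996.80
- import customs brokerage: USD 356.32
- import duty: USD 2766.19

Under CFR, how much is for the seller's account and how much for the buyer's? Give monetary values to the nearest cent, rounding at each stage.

CFR: the seller pays costs through ocean freight to the destination port, but not insurance.
Seller's account: goods 469025.57 + export clearance 329.31 + origin terminal 620.54 + freight 5266.90 = 475242.32
Buyer's account: insurance 345.25 + destination terminal 996.80 + brokerage 356.32 + duty 2766.19 = 4464.56

Seller: USD 475242.32; buyer: USD 4464.56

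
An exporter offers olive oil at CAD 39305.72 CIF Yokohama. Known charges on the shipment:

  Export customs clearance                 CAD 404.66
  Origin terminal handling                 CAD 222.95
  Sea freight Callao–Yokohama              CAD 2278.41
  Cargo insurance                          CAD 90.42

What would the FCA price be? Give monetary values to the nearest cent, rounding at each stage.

Not relevant to the conversion: export clearance — on the seller under both CIF and FCA; already in the CIF price and stays in the FCA price.
From CIF to FCA, the seller no longer bears: origin terminal, freight, insurance.
FCA price = 39305.72 − 222.95 − 2278.41 − 90.42 = 36713.94

FCA price: CAD 36713.94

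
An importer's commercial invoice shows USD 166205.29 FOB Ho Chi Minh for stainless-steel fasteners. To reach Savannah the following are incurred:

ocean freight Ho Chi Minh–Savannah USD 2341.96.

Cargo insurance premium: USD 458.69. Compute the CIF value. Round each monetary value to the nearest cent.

CIF value: USD 169005.94

CIF = FOB price + freight + insurance
CIF = 166205.29 + 2341.96 + 458.69 = 169005.94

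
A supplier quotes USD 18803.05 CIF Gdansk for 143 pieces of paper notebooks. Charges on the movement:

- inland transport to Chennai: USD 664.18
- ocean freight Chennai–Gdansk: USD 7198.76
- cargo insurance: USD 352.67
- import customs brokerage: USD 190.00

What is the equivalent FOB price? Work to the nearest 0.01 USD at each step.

FOB price: USD 11251.62

Not relevant to the conversion: inland to port — on the seller under both CIF and FOB; already in the CIF price and stays in the FOB price. brokerage — on the buyer under both terms; not part of either seller's price.
From CIF to FOB, the seller no longer bears: freight, insurance.
FOB price = 18803.05 − 7198.76 − 352.67 = 11251.62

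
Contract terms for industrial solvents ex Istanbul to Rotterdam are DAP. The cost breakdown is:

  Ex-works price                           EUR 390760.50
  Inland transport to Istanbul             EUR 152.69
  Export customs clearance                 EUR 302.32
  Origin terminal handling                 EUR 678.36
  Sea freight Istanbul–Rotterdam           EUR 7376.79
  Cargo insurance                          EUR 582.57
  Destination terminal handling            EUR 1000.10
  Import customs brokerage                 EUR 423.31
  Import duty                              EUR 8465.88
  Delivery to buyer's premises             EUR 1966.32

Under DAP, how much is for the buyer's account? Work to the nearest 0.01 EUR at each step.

DAP: the seller bears all costs to the named destination except import duty and clearance.
Seller's account: goods 390760.50 + inland to port 152.69 + export clearance 302.32 + origin terminal 678.36 + freight 7376.79 + insurance 582.57 + destination terminal 1000.10 + delivery 1966.32 = 402819.65
Buyer's account: brokerage 423.31 + duty 8465.88 = 8889.19

Buyer's account: EUR 8889.19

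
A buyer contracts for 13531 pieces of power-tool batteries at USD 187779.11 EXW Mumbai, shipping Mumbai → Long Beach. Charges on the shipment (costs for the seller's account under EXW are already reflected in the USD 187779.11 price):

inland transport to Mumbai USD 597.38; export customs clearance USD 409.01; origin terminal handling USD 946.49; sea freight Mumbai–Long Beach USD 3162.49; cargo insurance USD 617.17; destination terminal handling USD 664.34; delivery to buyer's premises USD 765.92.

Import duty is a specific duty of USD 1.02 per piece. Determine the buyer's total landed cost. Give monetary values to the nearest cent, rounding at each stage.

Total landed cost: USD 208743.53

EXW: the seller makes goods available at their premises; the buyer bears all onward costs.
CIF value = EXW price + inland to port + export clearance + origin terminal + freight + insurance = 187779.11 + 597.38 + 409.01 + 946.49 + 3162.49 + 617.17 = 193511.65
Import duty = 13531 × 1.02 = 13801.62
Buyer bears: inland to port 597.38 + export clearance 409.01 + origin terminal 946.49 + freight 3162.49 + insurance 617.17 + destination terminal 664.34 + delivery 765.92 + duty 13801.62 = 20964.42
Landed cost = invoice 187779.11 + 20964.42 = 208743.53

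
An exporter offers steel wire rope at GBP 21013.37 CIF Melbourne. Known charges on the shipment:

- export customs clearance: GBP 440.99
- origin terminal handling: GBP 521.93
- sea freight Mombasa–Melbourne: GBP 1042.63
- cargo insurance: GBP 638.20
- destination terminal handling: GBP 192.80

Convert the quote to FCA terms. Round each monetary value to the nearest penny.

FCA price: GBP 18810.61

Not relevant to the conversion: export clearance — on the seller under both CIF and FCA; already in the CIF price and stays in the FCA price. destination terminal — on the buyer under both terms; not part of either seller's price.
From CIF to FCA, the seller no longer bears: origin terminal, freight, insurance.
FCA price = 21013.37 − 521.93 − 1042.63 − 638.20 = 18810.61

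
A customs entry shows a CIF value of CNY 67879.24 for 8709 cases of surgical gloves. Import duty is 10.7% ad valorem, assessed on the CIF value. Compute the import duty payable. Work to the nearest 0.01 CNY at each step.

Import duty: CNY 7263.08

Import duty = 67879.24 × 10.7% = 7263.08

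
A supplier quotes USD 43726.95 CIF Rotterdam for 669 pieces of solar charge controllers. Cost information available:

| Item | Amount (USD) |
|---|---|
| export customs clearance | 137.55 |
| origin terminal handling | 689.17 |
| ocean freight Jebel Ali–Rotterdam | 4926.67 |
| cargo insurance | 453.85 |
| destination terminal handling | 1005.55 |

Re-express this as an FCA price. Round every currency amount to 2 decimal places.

FCA price: USD 37657.26

Not relevant to the conversion: export clearance — on the seller under both CIF and FCA; already in the CIF price and stays in the FCA price. destination terminal — on the buyer under both terms; not part of either seller's price.
From CIF to FCA, the seller no longer bears: origin terminal, freight, insurance.
FCA price = 43726.95 − 689.17 − 4926.67 − 453.85 = 37657.26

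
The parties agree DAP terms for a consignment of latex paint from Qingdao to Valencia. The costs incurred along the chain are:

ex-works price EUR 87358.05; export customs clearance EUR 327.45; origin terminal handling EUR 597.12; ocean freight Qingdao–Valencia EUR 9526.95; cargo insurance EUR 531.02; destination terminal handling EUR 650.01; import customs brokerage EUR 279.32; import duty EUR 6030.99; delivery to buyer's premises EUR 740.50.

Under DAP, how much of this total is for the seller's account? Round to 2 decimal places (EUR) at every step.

Seller's account: EUR 99731.10

DAP: the seller bears all costs to the named destination except import duty and clearance.
Seller's account: goods 87358.05 + export clearance 327.45 + origin terminal 597.12 + freight 9526.95 + insurance 531.02 + destination terminal 650.01 + delivery 740.50 = 99731.10
Buyer's account: brokerage 279.32 + duty 6030.99 = 6310.31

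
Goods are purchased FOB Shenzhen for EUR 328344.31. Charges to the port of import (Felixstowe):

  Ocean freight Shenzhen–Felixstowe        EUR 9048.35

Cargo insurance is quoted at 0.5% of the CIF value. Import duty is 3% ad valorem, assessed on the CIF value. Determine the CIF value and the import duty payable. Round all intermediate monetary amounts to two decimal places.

Let C be the CIF value. C = FOB price + freight + 0.5% × C
C − 0.5% × C = 328344.31 + 9048.35
0.995 × C = 337392.66
C = 337392.66 / 0.995 = 339088.10
Insurance premium = 0.5% × 339088.10 = 1695.44
Import duty = 339088.10 × 3% = 10172.64

CIF value: EUR 339088.10; import duty: EUR 10172.64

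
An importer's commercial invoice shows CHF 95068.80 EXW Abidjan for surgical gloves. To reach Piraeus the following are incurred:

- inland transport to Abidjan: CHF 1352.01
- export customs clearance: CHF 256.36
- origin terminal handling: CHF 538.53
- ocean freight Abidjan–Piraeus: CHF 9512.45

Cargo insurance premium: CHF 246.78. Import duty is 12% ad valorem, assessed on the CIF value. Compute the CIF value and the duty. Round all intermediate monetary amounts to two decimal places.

CIF = EXW price + pre-shipment costs + freight + insurance
CIF = 95068.80 + 1352.01 + 256.36 + 538.53 + 9512.45 + 246.78 = 106974.93
Import duty = 106974.93 × 12% = 12836.99

CIF value: CHF 106974.93; import duty: CHF 12836.99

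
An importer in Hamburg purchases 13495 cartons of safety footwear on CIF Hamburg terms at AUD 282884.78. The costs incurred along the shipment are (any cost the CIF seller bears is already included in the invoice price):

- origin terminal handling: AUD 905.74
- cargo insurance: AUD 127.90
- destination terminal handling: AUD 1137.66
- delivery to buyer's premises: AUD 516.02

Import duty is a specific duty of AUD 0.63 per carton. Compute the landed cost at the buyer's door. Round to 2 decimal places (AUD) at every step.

Total landed cost: AUD 293040.31

CIF: the seller pays costs through ocean freight and marine insurance to the destination port.
Already in the invoice (seller's account under CIF): origin terminal, insurance — exclude.
The CIF price already equals the CIF value: 282884.78
Import duty = 13495 × 0.63 = 8501.85
Buyer bears: destination terminal 1137.66 + delivery 516.02 + duty 8501.85 = 10155.53
Landed cost = invoice 282884.78 + 10155.53 = 293040.31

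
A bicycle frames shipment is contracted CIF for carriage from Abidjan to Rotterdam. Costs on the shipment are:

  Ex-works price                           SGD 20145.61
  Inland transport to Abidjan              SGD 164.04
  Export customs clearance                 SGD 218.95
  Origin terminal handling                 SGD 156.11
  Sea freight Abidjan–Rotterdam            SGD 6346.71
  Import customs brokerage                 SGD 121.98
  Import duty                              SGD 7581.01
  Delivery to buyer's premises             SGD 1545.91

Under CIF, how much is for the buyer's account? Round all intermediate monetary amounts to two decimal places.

Buyer's account: SGD 9248.90

CIF: the seller pays costs through ocean freight and marine insurance to the destination port.
Seller's account: goods 20145.61 + inland to port 164.04 + export clearance 218.95 + origin terminal 156.11 + freight 6346.71 = 27031.42
Buyer's account: brokerage 121.98 + duty 7581.01 + delivery 1545.91 = 9248.90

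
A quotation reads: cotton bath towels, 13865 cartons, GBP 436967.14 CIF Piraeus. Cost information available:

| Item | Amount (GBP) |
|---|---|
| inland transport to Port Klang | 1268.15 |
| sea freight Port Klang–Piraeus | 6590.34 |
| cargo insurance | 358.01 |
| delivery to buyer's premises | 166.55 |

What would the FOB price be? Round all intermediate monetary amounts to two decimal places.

Not relevant to the conversion: inland to port — on the seller under both CIF and FOB; already in the CIF price and stays in the FOB price. delivery — on the buyer under both terms; not part of either seller's price.
From CIF to FOB, the seller no longer bears: freight, insurance.
FOB price = 436967.14 − 6590.34 − 358.01 = 430018.79

FOB price: GBP 430018.79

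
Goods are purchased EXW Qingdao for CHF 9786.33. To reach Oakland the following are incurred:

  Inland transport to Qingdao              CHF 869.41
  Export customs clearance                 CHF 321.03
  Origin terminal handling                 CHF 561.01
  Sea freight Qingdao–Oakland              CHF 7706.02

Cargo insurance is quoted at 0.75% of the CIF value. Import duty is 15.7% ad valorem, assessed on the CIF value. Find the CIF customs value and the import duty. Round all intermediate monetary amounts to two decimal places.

CIF value: CHF 19389.22; import duty: CHF 3044.11

Let C be the CIF value. C = EXW price + pre-shipment costs + freight + 0.75% × C
C − 0.75% × C = 9786.33 + 869.41 + 321.03 + 561.01 + 7706.02
0.9925 × C = 19243.80
C = 19243.80 / 0.9925 = 19389.22
Insurance premium = 0.75% × 19389.22 = 145.42
Import duty = 19389.22 × 15.7% = 3044.11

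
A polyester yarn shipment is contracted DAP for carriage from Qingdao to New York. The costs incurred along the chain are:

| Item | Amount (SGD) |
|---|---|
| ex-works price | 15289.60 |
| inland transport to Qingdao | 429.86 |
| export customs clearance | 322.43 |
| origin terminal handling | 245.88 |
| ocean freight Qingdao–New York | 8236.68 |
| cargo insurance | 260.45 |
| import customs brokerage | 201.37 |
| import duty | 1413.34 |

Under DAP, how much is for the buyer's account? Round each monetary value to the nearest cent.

DAP: the seller bears all costs to the named destination except import duty and clearance.
Seller's account: goods 15289.60 + inland to port 429.86 + export clearance 322.43 + origin terminal 245.88 + freight 8236.68 + insurance 260.45 = 24784.90
Buyer's account: brokerage 201.37 + duty 1413.34 = 1614.71

Buyer's account: SGD 1614.71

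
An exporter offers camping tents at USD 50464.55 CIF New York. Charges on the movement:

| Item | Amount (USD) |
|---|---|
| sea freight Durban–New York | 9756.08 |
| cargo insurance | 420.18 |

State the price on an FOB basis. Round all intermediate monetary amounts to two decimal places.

FOB price: USD 40288.29

From CIF to FOB, the seller no longer bears: freight, insurance.
FOB price = 50464.55 − 9756.08 − 420.18 = 40288.29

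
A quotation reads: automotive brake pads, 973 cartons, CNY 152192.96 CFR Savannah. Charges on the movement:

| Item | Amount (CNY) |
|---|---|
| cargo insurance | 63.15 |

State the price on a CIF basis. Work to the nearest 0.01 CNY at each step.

CIF price: CNY 152256.11

From CFR to CIF, the seller additionally bears: insurance.
CIF price = 152192.96 + 63.15 = 152256.11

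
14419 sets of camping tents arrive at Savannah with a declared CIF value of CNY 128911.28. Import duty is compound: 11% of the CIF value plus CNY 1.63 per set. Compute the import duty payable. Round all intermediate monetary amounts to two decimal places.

Ad valorem component: 128911.28 × 11% = 14180.24
Specific component: 14419 × 1.63 = 23502.97
Import duty = 14180.24 + 23502.97 = 37683.21

Import duty: CNY 37683.21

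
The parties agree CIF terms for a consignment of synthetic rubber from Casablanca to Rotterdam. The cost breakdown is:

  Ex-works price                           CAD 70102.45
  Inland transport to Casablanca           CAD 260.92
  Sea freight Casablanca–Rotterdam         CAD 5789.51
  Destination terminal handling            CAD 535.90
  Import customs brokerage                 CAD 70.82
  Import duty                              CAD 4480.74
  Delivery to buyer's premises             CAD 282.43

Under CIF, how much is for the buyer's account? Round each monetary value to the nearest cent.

Buyer's account: CAD 5369.89

CIF: the seller pays costs through ocean freight and marine insurance to the destination port.
Seller's account: goods 70102.45 + inland to port 260.92 + freight 5789.51 = 76152.88
Buyer's account: destination terminal 535.90 + brokerage 70.82 + duty 4480.74 + delivery 282.43 = 5369.89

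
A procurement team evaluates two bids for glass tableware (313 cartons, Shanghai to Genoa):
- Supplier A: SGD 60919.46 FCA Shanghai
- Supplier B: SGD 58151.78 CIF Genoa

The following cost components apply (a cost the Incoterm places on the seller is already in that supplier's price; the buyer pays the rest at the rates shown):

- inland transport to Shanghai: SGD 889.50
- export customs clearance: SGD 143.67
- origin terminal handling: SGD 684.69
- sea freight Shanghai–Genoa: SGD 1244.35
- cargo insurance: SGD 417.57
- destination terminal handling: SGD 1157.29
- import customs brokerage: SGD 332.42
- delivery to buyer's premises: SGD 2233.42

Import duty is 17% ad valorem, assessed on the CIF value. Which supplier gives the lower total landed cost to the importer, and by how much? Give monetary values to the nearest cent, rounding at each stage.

Supplier B is cheaper by SGD 5983.72

Supplier A (FCA):
CIF value = FCA price + origin terminal + freight + insurance = 60919.46 + 684.69 + 1244.35 + 417.57 = 63266.07
Import duty = 63266.07 × 17% = 10755.23
Buyer bears (A): 684.69 + 1244.35 + 417.57 + 1157.29 + 332.42 + 2233.42 = 6069.74
Landed cost (A) = invoice 60919.46 + 6069.74 + duty 10755.23 = 77744.43
Supplier B (CIF):
The CIF price already equals the CIF value: 58151.78
Import duty = 58151.78 × 17% = 9885.80
Buyer bears (B): 1157.29 + 332.42 + 2233.42 = 3723.13
Landed cost (B) = invoice 58151.78 + 3723.13 + duty 9885.80 = 71760.71
Difference = |77744.43 − 71760.71| = 5983.72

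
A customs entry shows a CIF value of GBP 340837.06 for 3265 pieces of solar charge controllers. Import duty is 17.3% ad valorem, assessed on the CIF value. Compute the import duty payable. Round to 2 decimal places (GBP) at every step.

Import duty: GBP 58964.81

Import duty = 340837.06 × 17.3% = 58964.81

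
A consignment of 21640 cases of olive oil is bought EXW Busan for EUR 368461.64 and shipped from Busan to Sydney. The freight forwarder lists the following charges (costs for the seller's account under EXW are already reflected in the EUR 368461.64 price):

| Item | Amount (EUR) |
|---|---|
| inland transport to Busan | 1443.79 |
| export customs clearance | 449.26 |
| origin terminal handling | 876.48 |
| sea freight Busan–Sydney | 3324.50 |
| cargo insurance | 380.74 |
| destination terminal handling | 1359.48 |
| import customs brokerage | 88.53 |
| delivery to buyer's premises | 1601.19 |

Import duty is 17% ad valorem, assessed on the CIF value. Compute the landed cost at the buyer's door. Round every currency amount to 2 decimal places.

Total landed cost: EUR 441724.80

EXW: the seller makes goods available at their premises; the buyer bears all onward costs.
CIF value = EXW price + inland to port + export clearance + origin terminal + freight + insurance = 368461.64 + 1443.79 + 449.26 + 876.48 + 3324.50 + 380.74 = 374936.41
Import duty = 374936.41 × 17% = 63739.19
Buyer bears: inland to port 1443.79 + export clearance 449.26 + origin terminal 876.48 + freight 3324.50 + insurance 380.74 + destination terminal 1359.48 + brokerage 88.53 + delivery 1601.19 + duty 63739.19 = 73263.16
Landed cost = invoice 368461.64 + 73263.16 = 441724.80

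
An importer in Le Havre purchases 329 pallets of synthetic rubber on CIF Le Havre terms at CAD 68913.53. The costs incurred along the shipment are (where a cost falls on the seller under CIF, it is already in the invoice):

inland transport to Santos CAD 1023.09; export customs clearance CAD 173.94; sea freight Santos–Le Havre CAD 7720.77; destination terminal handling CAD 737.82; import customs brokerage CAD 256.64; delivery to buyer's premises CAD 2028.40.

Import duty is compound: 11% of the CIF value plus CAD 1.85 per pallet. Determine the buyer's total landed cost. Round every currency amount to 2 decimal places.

Total landed cost: CAD 80125.53

CIF: the seller pays costs through ocean freight and marine insurance to the destination port.
Already in the invoice (seller's account under CIF): inland to port, export clearance, freight — exclude.
The CIF price already equals the CIF value: 68913.53
Ad valorem component: 68913.53 × 11% = 7580.49
Specific component: 329 × 1.85 = 608.65
Import duty = 7580.49 + 608.65 = 8189.14
Buyer bears: destination terminal 737.82 + brokerage 256.64 + delivery 2028.40 + duty 8189.14 = 11212.00
Landed cost = invoice 68913.53 + 11212.00 = 80125.53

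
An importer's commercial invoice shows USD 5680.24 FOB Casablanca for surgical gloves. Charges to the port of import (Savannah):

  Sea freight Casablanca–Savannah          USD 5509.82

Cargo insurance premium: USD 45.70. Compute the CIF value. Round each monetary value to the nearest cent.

CIF value: USD 11235.76

CIF = FOB price + freight + insurance
CIF = 5680.24 + 5509.82 + 45.70 = 11235.76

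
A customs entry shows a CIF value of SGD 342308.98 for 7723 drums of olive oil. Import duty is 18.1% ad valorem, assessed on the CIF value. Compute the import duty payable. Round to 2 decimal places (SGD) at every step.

Import duty: SGD 61957.93

Import duty = 342308.98 × 18.1% = 61957.93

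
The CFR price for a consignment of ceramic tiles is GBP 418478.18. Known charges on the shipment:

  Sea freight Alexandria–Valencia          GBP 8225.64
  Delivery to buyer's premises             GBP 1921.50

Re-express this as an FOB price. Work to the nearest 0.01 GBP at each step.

FOB price: GBP 410252.54

Not relevant to the conversion: delivery — on the buyer under both terms; not part of either seller's price.
From CFR to FOB, the seller no longer bears: freight.
FOB price = 418478.18 − 8225.64 = 410252.54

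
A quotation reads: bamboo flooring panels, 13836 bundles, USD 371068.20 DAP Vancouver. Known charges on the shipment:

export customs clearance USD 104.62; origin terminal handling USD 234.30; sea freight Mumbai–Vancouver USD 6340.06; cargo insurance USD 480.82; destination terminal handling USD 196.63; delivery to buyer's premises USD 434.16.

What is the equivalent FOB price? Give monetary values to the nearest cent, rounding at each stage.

Not relevant to the conversion: origin terminal, export clearance — on the seller under both DAP and FOB; already in the DAP price and stays in the FOB price.
From DAP to FOB, the seller no longer bears: freight, insurance, destination terminal, delivery.
FOB price = 371068.20 − 6340.06 − 480.82 − 196.63 − 434.16 = 363616.53

FOB price: USD 363616.53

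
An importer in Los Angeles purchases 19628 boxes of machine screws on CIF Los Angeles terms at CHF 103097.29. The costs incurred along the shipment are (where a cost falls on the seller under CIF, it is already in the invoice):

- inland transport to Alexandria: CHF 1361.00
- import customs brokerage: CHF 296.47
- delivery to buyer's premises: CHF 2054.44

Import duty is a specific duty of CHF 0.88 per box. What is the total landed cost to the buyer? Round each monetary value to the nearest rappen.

Total landed cost: CHF 122720.84

CIF: the seller pays costs through ocean freight and marine insurance to the destination port.
Already in the invoice (seller's account under CIF): inland to port — exclude.
The CIF price already equals the CIF value: 103097.29
Import duty = 19628 × 0.88 = 17272.64
Buyer bears: brokerage 296.47 + delivery 2054.44 + duty 17272.64 = 19623.55
Landed cost = invoice 103097.29 + 19623.55 = 122720.84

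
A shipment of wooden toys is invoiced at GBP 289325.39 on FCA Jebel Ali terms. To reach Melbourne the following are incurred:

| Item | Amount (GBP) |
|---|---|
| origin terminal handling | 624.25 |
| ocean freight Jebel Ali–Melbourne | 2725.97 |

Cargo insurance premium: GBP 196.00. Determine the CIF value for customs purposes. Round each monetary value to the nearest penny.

CIF value: GBP 292871.61

CIF = FCA price + pre-shipment costs + freight + insurance
CIF = 289325.39 + 624.25 + 2725.97 + 196.00 = 292871.61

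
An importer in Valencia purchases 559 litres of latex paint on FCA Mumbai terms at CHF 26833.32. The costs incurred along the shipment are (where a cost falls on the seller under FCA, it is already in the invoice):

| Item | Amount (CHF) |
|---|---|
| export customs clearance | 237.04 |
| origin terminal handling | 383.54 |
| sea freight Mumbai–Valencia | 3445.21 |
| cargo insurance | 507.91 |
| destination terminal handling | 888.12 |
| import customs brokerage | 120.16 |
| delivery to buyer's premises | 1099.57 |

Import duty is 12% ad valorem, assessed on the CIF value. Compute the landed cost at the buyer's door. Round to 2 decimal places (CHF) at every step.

Total landed cost: CHF 37018.23

FCA: the seller delivers export-cleared goods to the carrier; the buyer bears costs from that point.
Already in the invoice (seller's account under FCA): export clearance — exclude.
CIF value = FCA price + origin terminal + freight + insurance = 26833.32 + 383.54 + 3445.21 + 507.91 = 31169.98
Import duty = 31169.98 × 12% = 3740.40
Buyer bears: origin terminal 383.54 + freight 3445.21 + insurance 507.91 + destination terminal 888.12 + brokerage 120.16 + delivery 1099.57 + duty 3740.40 = 10184.91
Landed cost = invoice 26833.32 + 10184.91 = 37018.23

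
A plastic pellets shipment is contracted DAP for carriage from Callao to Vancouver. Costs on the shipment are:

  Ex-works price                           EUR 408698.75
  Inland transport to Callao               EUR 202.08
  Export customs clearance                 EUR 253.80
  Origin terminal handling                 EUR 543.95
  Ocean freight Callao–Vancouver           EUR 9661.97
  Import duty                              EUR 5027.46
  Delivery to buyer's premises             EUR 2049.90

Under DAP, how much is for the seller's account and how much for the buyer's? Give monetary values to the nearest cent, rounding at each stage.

Seller: EUR 421410.45; buyer: EUR 5027.46

DAP: the seller bears all costs to the named destination except import duty and clearance.
Seller's account: goods 408698.75 + inland to port 202.08 + export clearance 253.80 + origin terminal 543.95 + freight 9661.97 + delivery 2049.90 = 421410.45
Buyer's account: duty 5027.46 = 5027.46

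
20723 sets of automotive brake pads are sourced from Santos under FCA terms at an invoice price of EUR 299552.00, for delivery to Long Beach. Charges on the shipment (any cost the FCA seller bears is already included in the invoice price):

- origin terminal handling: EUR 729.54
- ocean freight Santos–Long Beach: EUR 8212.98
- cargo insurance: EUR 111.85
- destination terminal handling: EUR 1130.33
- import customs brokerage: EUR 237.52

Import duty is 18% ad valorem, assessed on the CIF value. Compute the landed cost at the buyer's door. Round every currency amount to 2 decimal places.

Total landed cost: EUR 365523.37

FCA: the seller delivers export-cleared goods to the carrier; the buyer bears costs from that point.
CIF value = FCA price + origin terminal + freight + insurance = 299552.00 + 729.54 + 8212.98 + 111.85 = 308606.37
Import duty = 308606.37 × 18% = 55549.15
Buyer bears: origin terminal 729.54 + freight 8212.98 + insurance 111.85 + destination terminal 1130.33 + brokerage 237.52 + duty 55549.15 = 65971.37
Landed cost = invoice 299552.00 + 65971.37 = 365523.37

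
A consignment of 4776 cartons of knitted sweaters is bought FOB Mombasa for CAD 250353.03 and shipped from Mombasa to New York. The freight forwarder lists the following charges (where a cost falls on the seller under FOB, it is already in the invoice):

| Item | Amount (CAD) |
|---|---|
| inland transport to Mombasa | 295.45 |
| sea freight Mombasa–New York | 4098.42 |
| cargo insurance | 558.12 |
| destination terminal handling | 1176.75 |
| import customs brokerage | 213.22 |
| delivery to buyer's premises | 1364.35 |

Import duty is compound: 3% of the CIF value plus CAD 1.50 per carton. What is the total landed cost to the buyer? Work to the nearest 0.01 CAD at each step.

FOB: the seller bears costs until goods are on board at the origin port; the buyer bears freight, insurance and all costs thereafter.
Already in the invoice (seller's account under FOB): inland to port — exclude.
CIF value = FOB price + freight + insurance = 250353.03 + 4098.42 + 558.12 = 255009.57
Ad valorem component: 255009.57 × 3% = 7650.29
Specific component: 4776 × 1.50 = 7164.00
Import duty = 7650.29 + 7164.00 = 14814.29
Buyer bears: freight 4098.42 + insurance 558.12 + destination terminal 1176.75 + brokerage 213.22 + delivery 1364.35 + duty 14814.29 = 22225.15
Landed cost = invoice 250353.03 + 22225.15 = 272578.18

Total landed cost: CAD 272578.18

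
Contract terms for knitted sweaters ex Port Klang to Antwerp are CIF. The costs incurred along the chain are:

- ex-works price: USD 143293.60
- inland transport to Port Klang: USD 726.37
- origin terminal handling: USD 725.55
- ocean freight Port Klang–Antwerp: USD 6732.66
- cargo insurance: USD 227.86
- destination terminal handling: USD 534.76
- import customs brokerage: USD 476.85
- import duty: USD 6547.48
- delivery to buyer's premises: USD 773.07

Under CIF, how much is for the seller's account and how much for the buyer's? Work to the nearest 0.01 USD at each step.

Seller: USD 151706.04; buyer: USD 8332.16

CIF: the seller pays costs through ocean freight and marine insurance to the destination port.
Seller's account: goods 143293.60 + inland to port 726.37 + origin terminal 725.55 + freight 6732.66 + insurance 227.86 = 151706.04
Buyer's account: destination terminal 534.76 + brokerage 476.85 + duty 6547.48 + delivery 773.07 = 8332.16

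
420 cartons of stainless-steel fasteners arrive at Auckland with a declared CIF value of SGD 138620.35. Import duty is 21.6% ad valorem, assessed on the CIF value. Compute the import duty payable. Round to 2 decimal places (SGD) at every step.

Import duty = 138620.35 × 21.6% = 29942.00

Import duty: SGD 29942.00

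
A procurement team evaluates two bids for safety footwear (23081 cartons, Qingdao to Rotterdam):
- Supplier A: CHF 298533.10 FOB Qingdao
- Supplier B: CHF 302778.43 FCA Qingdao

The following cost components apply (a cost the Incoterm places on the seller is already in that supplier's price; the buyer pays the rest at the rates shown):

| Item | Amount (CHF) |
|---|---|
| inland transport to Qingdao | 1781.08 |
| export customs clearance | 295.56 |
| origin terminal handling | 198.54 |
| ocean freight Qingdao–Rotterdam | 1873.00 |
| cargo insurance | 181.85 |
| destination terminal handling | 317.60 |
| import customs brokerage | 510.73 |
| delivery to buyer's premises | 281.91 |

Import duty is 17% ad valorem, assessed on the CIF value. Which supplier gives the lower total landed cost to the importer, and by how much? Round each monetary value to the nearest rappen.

Supplier A is cheaper by CHF 5199.33

Supplier A (FOB):
CIF value = FOB price + freight + insurance = 298533.10 + 1873.00 + 181.85 = 300587.95
Import duty = 300587.95 × 17% = 51099.95
Buyer bears (A): 1873.00 + 181.85 + 317.60 + 510.73 + 281.91 = 3165.09
Landed cost (A) = invoice 298533.10 + 3165.09 + duty 51099.95 = 352798.14
Supplier B (FCA):
CIF value = FCA price + origin terminal + freight + insurance = 302778.43 + 198.54 + 1873.00 + 181.85 = 305031.82
Import duty = 305031.82 × 17% = 51855.41
Buyer bears (B): 198.54 + 1873.00 + 181.85 + 317.60 + 510.73 + 281.91 = 3363.63
Landed cost (B) = invoice 302778.43 + 3363.63 + duty 51855.41 = 357997.47
Difference = |352798.14 − 357997.47| = 5199.33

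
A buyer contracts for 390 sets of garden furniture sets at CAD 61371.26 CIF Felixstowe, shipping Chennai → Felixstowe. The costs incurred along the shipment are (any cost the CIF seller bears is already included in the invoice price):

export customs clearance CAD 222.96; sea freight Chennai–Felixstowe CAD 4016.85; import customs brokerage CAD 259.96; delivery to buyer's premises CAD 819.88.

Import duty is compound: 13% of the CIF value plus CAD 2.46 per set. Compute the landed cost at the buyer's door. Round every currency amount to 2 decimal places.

CIF: the seller pays costs through ocean freight and marine insurance to the destination port.
Already in the invoice (seller's account under CIF): export clearance, freight — exclude.
The CIF price already equals the CIF value: 61371.26
Ad valorem component: 61371.26 × 13% = 7978.26
Specific component: 390 × 2.46 = 959.40
Import duty = 7978.26 + 959.40 = 8937.66
Buyer bears: brokerage 259.96 + delivery 819.88 + duty 8937.66 = 10017.50
Landed cost = invoice 61371.26 + 10017.50 = 71388.76

Total landed cost: CAD 71388.76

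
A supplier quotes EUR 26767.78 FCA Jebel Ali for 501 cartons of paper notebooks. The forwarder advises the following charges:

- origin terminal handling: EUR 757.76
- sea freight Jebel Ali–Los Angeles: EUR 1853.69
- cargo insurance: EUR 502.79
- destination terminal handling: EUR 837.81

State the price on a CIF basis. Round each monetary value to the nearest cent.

CIF price: EUR 29882.02

Not relevant to the conversion: destination terminal — on the buyer under both terms; not part of either seller's price.
From FCA to CIF, the seller additionally bears: origin terminal, freight, insurance.
CIF price = 26767.78 + 757.76 + 1853.69 + 502.79 = 29882.02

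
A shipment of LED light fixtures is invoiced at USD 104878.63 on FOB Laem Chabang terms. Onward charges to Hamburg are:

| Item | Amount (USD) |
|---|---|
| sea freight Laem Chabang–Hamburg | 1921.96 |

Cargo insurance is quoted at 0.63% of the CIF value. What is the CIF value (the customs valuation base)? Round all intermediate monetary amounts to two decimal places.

CIF value: USD 107477.70

Let C be the CIF value. C = FOB price + freight + 0.63% × C
C − 0.63% × C = 104878.63 + 1921.96
0.9937 × C = 106800.59
C = 106800.59 / 0.9937 = 107477.70
Insurance premium = 0.63% × 107477.70 = 677.11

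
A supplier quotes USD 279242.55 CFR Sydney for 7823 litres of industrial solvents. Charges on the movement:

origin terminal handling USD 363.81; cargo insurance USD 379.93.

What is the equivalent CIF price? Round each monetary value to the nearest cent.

CIF price: USD 279622.48

Not relevant to the conversion: origin terminal — on the seller under both CFR and CIF; already in the CFR price and stays in the CIF price.
From CFR to CIF, the seller additionally bears: insurance.
CIF price = 279242.55 + 379.93 = 279622.48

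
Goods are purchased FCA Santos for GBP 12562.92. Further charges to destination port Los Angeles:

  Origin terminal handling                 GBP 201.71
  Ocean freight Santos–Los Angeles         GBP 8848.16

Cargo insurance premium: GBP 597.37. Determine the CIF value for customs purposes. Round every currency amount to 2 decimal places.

CIF = FCA price + pre-shipment costs + freight + insurance
CIF = 12562.92 + 201.71 + 8848.16 + 597.37 = 22210.16

CIF value: GBP 22210.16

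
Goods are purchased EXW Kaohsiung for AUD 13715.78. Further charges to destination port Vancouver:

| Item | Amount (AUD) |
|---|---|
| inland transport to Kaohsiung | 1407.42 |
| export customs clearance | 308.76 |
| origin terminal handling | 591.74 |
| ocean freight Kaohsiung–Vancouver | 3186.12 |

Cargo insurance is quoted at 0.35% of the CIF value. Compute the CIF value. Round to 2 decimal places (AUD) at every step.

CIF value: AUD 19277.29

Let C be the CIF value. C = EXW price + pre-shipment costs + freight + 0.35% × C
C − 0.35% × C = 13715.78 + 1407.42 + 308.76 + 591.74 + 3186.12
0.9965 × C = 19209.82
C = 19209.82 / 0.9965 = 19277.29
Insurance premium = 0.35% × 19277.29 = 67.47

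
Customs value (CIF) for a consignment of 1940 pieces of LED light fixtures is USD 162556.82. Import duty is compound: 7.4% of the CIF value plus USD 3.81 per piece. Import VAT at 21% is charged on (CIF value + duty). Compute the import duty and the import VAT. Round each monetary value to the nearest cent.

Import duty: USD 19420.60; import VAT: USD 38215.26

Ad valorem component: 162556.82 × 7.4% = 12029.20
Specific component: 1940 × 3.81 = 7391.40
Import duty = 12029.20 + 7391.40 = 19420.60
VAT base = CIF + duty = 162556.82 + 19420.60 = 181977.42
Import VAT = 181977.42 × 21% = 38215.26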